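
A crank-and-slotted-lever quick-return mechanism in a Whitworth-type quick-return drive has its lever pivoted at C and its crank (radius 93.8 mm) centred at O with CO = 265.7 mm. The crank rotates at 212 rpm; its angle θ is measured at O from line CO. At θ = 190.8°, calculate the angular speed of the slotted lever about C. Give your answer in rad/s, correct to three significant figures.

11.4

ω = 22.2 rad/s (from 212 rpm).
Crank pin A relative to C: A = (d + r cosθ, r sinθ); lever angle φ = atan2(r sinθ, d + r cosθ).
Differentiating tanφ: φ̇ = rω(d cosθ + r)/(d² + r² + 2dr cosθ).
d² + r² + 2dr cosθ = |CA|² = 0.0304325 m²;  d cosθ + r = -0.16719 m.
|ω_lever| = |0.0938·22.2·-0.16719| / 0.0304325 = 11.441 rad/s.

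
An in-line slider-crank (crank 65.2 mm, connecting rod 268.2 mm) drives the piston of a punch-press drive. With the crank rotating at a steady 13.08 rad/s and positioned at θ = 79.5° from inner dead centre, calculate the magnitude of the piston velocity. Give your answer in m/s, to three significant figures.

ω = 13.08 rad/s
For an in-line slider-crank, x = r cosθ + √(L² − r² sin²θ), so v = −rω sinθ·[1 + r cosθ/√(L² − r² sin²θ)].
With r = 0.0652 m, L = 0.2682 m, θ = 79.5°: √(L² − r² sin²θ) = 0.26043 m.
v = −0.0652·13.08·0.98325·[1 + 0.0652·0.18224/0.26043] = -0.87679 m/s.
|v| = 0.87679 m/s.

0.877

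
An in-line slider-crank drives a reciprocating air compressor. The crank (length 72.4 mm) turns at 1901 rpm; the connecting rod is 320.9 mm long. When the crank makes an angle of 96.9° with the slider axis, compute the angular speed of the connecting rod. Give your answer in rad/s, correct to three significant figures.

ω = 199.1 rad/s (converted from 1901 rpm).
The rod makes angle φ with the slider axis where L sinφ = r sinθ; differentiating, L cosφ·φ̇ = r ω cosθ.
L cosφ = √(L² − r² sin²θ) = 0.31275 m.
|ω_rod| = r ω |cosθ| / √(L² − r² sin²θ) = 0.0724·199.1·0.12014/0.31275 = 5.5365 rad/s.

5.54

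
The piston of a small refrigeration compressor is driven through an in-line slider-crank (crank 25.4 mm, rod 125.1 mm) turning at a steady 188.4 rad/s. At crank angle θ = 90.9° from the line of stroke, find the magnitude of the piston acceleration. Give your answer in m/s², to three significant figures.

201

ω = 188.4 rad/s
x(θ) = r cosθ + √(L² − r² sin²θ); with ω constant, a = ω²·d²x/dθ².
d²x/dθ² = −r cosθ − r²(cos2θ)/√u − r⁴ sin²2θ/(4u^{3/2}),  u = L² − r² sin²θ = 0.015005 m².
Substituting r = 0.0254 m, L = 0.1251 m, θ = 90.9°: d²x/dθ² = +0.0056631 m.
a = ω²·d²x/dθ² = (188.4)²·(+0.0056631) = +201.01 m/s²;  |a| = 201.01 m/s².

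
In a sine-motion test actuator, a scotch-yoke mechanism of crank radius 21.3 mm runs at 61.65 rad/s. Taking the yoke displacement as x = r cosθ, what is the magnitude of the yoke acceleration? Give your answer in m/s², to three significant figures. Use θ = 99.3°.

ω = 61.65 rad/s
x = r cosθ ⇒ ẍ = −rω² cosθ (ω constant).
|a| = rω²|cosθ| = 0.0213·(61.65)²·|cos 99.3°| = 13.083 m/s².

13.1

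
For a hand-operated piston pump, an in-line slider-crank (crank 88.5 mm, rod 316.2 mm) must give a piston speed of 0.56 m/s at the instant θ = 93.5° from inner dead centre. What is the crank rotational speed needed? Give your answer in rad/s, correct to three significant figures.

6.45

For an in-line slider-crank, |v_piston| = rω|sinθ|·[1 + r cosθ/√(L² − r² sin²θ)].
With r = 0.0885 m, L = 0.3162 m, θ = 93.5°: the bracketed kinematic factor |dx/dθ| = 0.086763 m.
ω = v/|dx/dθ| = 0.56/0.086763 = 6.4544 rad/s.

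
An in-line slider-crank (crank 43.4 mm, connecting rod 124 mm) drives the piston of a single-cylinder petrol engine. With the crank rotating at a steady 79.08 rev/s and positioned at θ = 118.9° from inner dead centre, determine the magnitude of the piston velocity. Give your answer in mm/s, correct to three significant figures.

ω = 2π·79.1 = 496.9 rad/s
For an in-line slider-crank, x = r cosθ + √(L² − r² sin²θ), so v = −rω sinθ·[1 + r cosθ/√(L² − r² sin²θ)].
With r = 0.0434 m, L = 0.124 m, θ = 118.9°: √(L² − r² sin²θ) = 0.11804 m.
v = −0.0434·496.9·0.87546·[1 + 0.0434·-0.48328/0.11804] = -15.524 m/s.
|v| = 15.524 m/s = 15524 mm/s.

15500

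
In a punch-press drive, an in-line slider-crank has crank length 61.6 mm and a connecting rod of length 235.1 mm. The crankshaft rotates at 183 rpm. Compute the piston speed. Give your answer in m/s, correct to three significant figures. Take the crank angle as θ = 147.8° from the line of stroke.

0.488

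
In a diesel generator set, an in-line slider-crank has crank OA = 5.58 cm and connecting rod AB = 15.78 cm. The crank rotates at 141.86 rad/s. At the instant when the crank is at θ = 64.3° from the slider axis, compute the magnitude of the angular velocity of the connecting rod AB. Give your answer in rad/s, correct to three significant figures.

ω = 141.9 rad/s
The rod makes angle φ with the slider axis where L sinφ = r sinθ; differentiating, L cosφ·φ̇ = r ω cosθ.
L cosφ = √(L² − r² sin²θ) = 0.14958 m.
|ω_rod| = r ω |cosθ| / √(L² − r² sin²θ) = 0.0558·141.9·0.43366/0.14958 = 22.95 rad/s.

23.0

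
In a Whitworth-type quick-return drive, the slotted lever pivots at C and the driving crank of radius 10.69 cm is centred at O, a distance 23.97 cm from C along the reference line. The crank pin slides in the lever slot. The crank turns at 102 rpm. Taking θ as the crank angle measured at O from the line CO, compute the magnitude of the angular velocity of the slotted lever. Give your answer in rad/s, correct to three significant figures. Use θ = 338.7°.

ω = 10.68 rad/s (from 102 rpm).
Crank pin A relative to C: A = (d + r cosθ, r sinθ); lever angle φ = atan2(r sinθ, d + r cosθ).
Differentiating tanφ: φ̇ = rω(d cosθ + r)/(d² + r² + 2dr cosθ).
d² + r² + 2dr cosθ = |CA|² = 0.116631 m²;  d cosθ + r = +0.33023 m.
|ω_lever| = |0.1069·10.68·+0.33023| / 0.116631 = 3.233 rad/s.

3.23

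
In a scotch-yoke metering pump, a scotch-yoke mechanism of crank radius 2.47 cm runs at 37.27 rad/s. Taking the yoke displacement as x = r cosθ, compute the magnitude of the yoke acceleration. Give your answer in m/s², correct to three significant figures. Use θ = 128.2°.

21.2

ω = 37.27 rad/s
x = r cosθ ⇒ ẍ = −rω² cosθ (ω constant).
|a| = rω²|cosθ| = 0.0247·(37.27)²·|cos 128.2°| = 21.217 m/s².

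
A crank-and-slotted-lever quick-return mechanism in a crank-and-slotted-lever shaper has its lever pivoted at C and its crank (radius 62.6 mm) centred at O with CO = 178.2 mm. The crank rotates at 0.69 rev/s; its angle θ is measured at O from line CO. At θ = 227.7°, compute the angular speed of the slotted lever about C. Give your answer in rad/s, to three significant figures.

0.753

ω = 4.335 rad/s (from 0.69 rev/s).
Crank pin A relative to C: A = (d + r cosθ, r sinθ); lever angle φ = atan2(r sinθ, d + r cosθ).
Differentiating tanφ: φ̇ = rω(d cosθ + r)/(d² + r² + 2dr cosθ).
d² + r² + 2dr cosθ = |CA|² = 0.0206587 m²;  d cosθ + r = -0.057331 m.
|ω_lever| = |0.0626·4.335·-0.057331| / 0.0206587 = 0.75316 rad/s.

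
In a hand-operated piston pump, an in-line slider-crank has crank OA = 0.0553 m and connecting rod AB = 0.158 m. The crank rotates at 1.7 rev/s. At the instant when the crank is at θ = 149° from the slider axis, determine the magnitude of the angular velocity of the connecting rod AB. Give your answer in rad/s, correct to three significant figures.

3.26

ω = 10.68 rad/s (converted from 1.7 rev/s).
The rod makes angle φ with the slider axis where L sinφ = r sinθ; differentiating, L cosφ·φ̇ = r ω cosθ.
L cosφ = √(L² − r² sin²θ) = 0.15541 m.
|ω_rod| = r ω |cosθ| / √(L² − r² sin²θ) = 0.0553·10.68·0.85717/0.15541 = 3.2579 rad/s.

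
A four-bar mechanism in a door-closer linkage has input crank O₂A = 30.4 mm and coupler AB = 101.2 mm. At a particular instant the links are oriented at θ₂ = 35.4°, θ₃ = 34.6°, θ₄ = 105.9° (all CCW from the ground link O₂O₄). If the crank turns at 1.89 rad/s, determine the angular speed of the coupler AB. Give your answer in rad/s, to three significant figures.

0.565

ω₂ = 1.89 rad/s
Differentiating the loop-closure r₂e^{iθ₂}+r₃e^{iθ₃}=r₁+r₄e^{iθ₄} gives r₂ω₂e^{iθ₂}+r₃ω₃e^{iθ₃}=r₄ω₄e^{iθ₄}.
Eliminating the other unknown: ω₃ = r₂ω₂ sin(θ₄−θ₂) / [r₃ sin(θ₃−θ₄)].
Numerator sine = +0.94264; denominator sine = -0.94721.
Result = 0.0304·1.89·(+0.94264) / (0.1012·(-0.94721)) = -0.56501 rad/s; magnitude 0.56501 rad/s.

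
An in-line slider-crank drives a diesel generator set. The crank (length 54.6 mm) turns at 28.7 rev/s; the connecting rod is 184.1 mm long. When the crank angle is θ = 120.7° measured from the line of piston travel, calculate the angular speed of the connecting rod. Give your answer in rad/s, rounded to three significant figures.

28.2

ω = 180.3 rad/s (converted from 28.7 rev/s).
The rod makes angle φ with the slider axis where L sinφ = r sinθ; differentiating, L cosφ·φ̇ = r ω cosθ.
L cosφ = √(L² − r² sin²θ) = 0.17801 m.
|ω_rod| = r ω |cosθ| / √(L² − r² sin²θ) = 0.0546·180.3·0.51054/0.17801 = 28.238 rad/s.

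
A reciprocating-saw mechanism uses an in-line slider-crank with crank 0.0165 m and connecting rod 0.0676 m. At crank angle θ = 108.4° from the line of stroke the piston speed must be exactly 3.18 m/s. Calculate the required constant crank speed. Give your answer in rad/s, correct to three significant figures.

For an in-line slider-crank, |v_piston| = rω|sinθ|·[1 + r cosθ/√(L² − r² sin²θ)].
With r = 0.0165 m, L = 0.0676 m, θ = 108.4°: the bracketed kinematic factor |dx/dθ| = 0.014416 m.
ω = v/|dx/dθ| = 3.18/0.014416 = 220.58 rad/s.

221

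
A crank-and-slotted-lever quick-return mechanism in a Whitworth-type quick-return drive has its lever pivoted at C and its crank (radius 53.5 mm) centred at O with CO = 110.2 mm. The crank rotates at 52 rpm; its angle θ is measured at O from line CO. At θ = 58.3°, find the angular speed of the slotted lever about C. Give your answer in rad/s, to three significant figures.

1.53

ω = 5.445 rad/s (from 52 rpm).
Crank pin A relative to C: A = (d + r cosθ, r sinθ); lever angle φ = atan2(r sinθ, d + r cosθ).
Differentiating tanφ: φ̇ = rω(d cosθ + r)/(d² + r² + 2dr cosθ).
d² + r² + 2dr cosθ = |CA|² = 0.0212023 m²;  d cosθ + r = +0.11141 m.
|ω_lever| = |0.0535·5.445·+0.11141| / 0.0212023 = 1.5308 rad/s.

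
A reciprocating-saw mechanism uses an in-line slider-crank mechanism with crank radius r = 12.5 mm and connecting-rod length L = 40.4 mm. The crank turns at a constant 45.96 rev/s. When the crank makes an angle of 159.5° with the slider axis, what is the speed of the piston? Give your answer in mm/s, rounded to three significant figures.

896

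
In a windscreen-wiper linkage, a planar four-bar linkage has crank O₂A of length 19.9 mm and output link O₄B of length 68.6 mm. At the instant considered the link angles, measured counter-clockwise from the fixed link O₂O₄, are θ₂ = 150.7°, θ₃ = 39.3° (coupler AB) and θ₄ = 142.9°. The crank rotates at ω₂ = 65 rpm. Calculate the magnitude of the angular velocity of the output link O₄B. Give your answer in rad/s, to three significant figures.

1.89

ω₂ = 6.807 rad/s (from 65 rpm).
Differentiating the loop-closure r₂e^{iθ₂}+r₃e^{iθ₃}=r₁+r₄e^{iθ₄} gives r₂ω₂e^{iθ₂}+r₃ω₃e^{iθ₃}=r₄ω₄e^{iθ₄}.
Eliminating the other unknown: ω₄ = r₂ω₂ sin(θ₂−θ₃) / [r₄ sin(θ₄−θ₃)].
Numerator sine = +0.93106; denominator sine = +0.97196.
Result = 0.0199·6.807·(+0.93106) / (0.0686·(+0.97196)) = +1.8915 rad/s; magnitude 1.8915 rad/s.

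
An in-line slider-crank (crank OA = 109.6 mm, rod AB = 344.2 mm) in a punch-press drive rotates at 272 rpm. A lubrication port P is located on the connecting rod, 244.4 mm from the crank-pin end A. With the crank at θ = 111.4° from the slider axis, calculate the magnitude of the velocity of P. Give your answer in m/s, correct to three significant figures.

ω = 28.48 rad/s.  Crank-pin speed |V_A| = rω = 3.1218 m/s, perpendicular to OA.
Rod angle: sinφ = −(r/L) sinθ ⇒ φ = -17.245°; ω_rod = −rω cosθ/√(L²−r²sin²θ) = +3.4651 rad/s.
V_P = V_A + ω_rod × AP, with AP = 0.2444 m along the rod.
Components: V_Px = −rω sinθ − a·ω_rod·sinφ = -2.6555 m/s;  V_Py = rω cosθ + a·ω_rod·cosφ = -0.33027 m/s.
|V_P| = √(V_Px² + V_Py²) = 2.676 m/s.

2.68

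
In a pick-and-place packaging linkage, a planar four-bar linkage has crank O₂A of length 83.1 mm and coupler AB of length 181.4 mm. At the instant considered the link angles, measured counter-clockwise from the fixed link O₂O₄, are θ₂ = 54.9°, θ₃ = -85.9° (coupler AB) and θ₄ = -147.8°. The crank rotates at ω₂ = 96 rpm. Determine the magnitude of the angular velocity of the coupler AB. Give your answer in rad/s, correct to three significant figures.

2.01

ω₂ = 10.05 rad/s (from 96 rpm).
Differentiating the loop-closure r₂e^{iθ₂}+r₃e^{iθ₃}=r₁+r₄e^{iθ₄} gives r₂ω₂e^{iθ₂}+r₃ω₃e^{iθ₃}=r₄ω₄e^{iθ₄}.
Eliminating the other unknown: ω₃ = r₂ω₂ sin(θ₄−θ₂) / [r₃ sin(θ₃−θ₄)].
Numerator sine = +0.38591; denominator sine = +0.88213.
Result = 0.0831·10.05·(+0.38591) / (0.1814·(+0.88213)) = +2.0147 rad/s; magnitude 2.0147 rad/s.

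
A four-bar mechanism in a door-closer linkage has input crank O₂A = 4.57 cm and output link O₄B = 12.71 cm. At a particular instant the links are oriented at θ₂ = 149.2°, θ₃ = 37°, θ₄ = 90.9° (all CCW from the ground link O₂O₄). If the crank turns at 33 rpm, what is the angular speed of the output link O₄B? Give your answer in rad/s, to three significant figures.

1.42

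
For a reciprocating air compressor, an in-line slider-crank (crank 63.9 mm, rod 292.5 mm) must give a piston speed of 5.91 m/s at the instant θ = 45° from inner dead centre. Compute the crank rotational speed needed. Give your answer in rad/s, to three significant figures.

113

For an in-line slider-crank, |v_piston| = rω|sinθ|·[1 + r cosθ/√(L² − r² sin²θ)].
With r = 0.0639 m, L = 0.2925 m, θ = 45°: the bracketed kinematic factor |dx/dθ| = 0.052249 m.
ω = v/|dx/dθ| = 5.91/0.052249 = 113.11 rad/s.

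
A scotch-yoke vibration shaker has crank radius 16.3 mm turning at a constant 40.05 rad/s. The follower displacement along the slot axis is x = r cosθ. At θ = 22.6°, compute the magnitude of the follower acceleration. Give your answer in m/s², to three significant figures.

24.1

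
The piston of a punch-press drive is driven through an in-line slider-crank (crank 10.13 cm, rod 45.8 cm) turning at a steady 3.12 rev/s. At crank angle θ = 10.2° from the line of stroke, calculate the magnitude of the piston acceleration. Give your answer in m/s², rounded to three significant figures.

46.4

ω = 2π·3.12 = 19.6 rad/s
x(θ) = r cosθ + √(L² − r² sin²θ); with ω constant, a = ω²·d²x/dθ².
d²x/dθ² = −r cosθ − r²(cos2θ)/√u − r⁴ sin²2θ/(4u^{3/2}),  u = L² − r² sin²θ = 0.209442 m².
Substituting r = 0.1013 m, L = 0.458 m, θ = 10.2°: d²x/dθ² = -0.12075 m.
a = ω²·d²x/dθ² = (19.6)²·(-0.12075) = -46.404 m/s²;  |a| = 46.404 m/s².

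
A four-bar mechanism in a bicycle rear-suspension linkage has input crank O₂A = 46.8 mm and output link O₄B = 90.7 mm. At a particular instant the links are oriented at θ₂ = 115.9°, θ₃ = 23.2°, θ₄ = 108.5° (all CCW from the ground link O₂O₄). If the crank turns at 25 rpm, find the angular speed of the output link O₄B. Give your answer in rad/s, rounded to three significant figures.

1.35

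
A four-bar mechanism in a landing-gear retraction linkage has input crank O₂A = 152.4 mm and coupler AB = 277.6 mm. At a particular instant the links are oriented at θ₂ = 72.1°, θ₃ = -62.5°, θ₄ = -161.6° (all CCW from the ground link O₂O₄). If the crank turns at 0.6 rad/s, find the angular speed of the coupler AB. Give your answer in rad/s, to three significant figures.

ω₂ = 0.6 rad/s
Differentiating the loop-closure r₂e^{iθ₂}+r₃e^{iθ₃}=r₁+r₄e^{iθ₄} gives r₂ω₂e^{iθ₂}+r₃ω₃e^{iθ₃}=r₄ω₄e^{iθ₄}.
Eliminating the other unknown: ω₃ = r₂ω₂ sin(θ₄−θ₂) / [r₃ sin(θ₃−θ₄)].
Numerator sine = +0.80593; denominator sine = +0.98741.
Result = 0.1524·0.6·(+0.80593) / (0.2776·(+0.98741)) = +0.26885 rad/s; magnitude 0.26885 rad/s.

0.269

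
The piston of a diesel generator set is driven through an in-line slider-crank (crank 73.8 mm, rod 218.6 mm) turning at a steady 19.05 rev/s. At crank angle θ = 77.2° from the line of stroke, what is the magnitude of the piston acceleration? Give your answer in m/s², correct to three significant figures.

ω = 2π·19.1 = 119.7 rad/s
x(θ) = r cosθ + √(L² − r² sin²θ); with ω constant, a = ω²·d²x/dθ².
d²x/dθ² = −r cosθ − r²(cos2θ)/√u − r⁴ sin²2θ/(4u^{3/2}),  u = L² − r² sin²θ = 0.0426069 m².
Substituting r = 0.0738 m, L = 0.2186 m, θ = 77.2°: d²x/dθ² = +0.007288 m.
a = ω²·d²x/dθ² = (119.7)²·(+0.007288) = +104.41 m/s²;  |a| = 104.41 m/s².

104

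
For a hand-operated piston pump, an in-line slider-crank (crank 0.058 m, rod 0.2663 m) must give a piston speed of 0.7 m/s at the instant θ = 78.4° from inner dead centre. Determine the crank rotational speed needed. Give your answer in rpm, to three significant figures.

113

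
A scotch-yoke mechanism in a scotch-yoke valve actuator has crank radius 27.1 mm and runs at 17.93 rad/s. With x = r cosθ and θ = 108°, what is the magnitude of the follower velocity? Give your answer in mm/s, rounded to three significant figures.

ω = 17.93 rad/s
x = r cosθ ⇒ ẋ = −rω sinθ.
|v| = rω|sinθ| = 0.0271·17.93·|sin 108°| = 0.46212 m/s = 462.12 mm/s.

462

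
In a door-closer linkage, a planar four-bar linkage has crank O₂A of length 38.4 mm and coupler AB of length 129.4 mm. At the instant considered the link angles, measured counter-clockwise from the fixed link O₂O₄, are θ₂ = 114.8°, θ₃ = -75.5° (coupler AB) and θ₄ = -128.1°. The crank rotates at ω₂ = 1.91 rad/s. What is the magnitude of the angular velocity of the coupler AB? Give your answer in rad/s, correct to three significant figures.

ω₂ = 1.91 rad/s
Differentiating the loop-closure r₂e^{iθ₂}+r₃e^{iθ₃}=r₁+r₄e^{iθ₄} gives r₂ω₂e^{iθ₂}+r₃ω₃e^{iθ₃}=r₄ω₄e^{iθ₄}.
Eliminating the other unknown: ω₃ = r₂ω₂ sin(θ₄−θ₂) / [r₃ sin(θ₃−θ₄)].
Numerator sine = +0.89021; denominator sine = +0.79441.
Result = 0.0384·1.91·(+0.89021) / (0.1294·(+0.79441)) = +0.63515 rad/s; magnitude 0.63515 rad/s.

0.635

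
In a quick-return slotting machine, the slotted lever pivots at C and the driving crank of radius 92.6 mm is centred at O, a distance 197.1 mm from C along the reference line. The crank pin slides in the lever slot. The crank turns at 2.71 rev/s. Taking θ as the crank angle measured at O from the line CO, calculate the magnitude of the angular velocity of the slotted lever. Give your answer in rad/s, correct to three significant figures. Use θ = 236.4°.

0.954

ω = 17.03 rad/s (from 2.71 rev/s).
Crank pin A relative to C: A = (d + r cosθ, r sinθ); lever angle φ = atan2(r sinθ, d + r cosθ).
Differentiating tanφ: φ̇ = rω(d cosθ + r)/(d² + r² + 2dr cosθ).
d² + r² + 2dr cosθ = |CA|² = 0.0272228 m²;  d cosθ + r = -0.016473 m.
|ω_lever| = |0.0926·17.03·-0.016473| / 0.0272228 = 0.95414 rad/s.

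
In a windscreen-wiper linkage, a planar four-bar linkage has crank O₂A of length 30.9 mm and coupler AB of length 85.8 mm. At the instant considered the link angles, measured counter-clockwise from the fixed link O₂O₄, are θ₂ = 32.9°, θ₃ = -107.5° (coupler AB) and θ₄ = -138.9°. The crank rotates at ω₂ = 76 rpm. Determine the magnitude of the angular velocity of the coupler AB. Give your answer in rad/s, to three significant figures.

ω₂ = 7.959 rad/s (from 76 rpm).
Differentiating the loop-closure r₂e^{iθ₂}+r₃e^{iθ₃}=r₁+r₄e^{iθ₄} gives r₂ω₂e^{iθ₂}+r₃ω₃e^{iθ₃}=r₄ω₄e^{iθ₄}.
Eliminating the other unknown: ω₃ = r₂ω₂ sin(θ₄−θ₂) / [r₃ sin(θ₃−θ₄)].
Numerator sine = -0.14263; denominator sine = +0.52101.
Result = 0.0309·7.959·(-0.14263) / (0.0858·(+0.52101)) = -0.78465 rad/s; magnitude 0.78465 rad/s.

0.785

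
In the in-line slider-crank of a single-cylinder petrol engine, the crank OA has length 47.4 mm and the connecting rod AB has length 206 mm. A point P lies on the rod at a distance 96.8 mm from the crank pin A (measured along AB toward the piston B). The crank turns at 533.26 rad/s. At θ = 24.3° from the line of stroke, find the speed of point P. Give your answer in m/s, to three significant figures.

16.7

ω = 533.3 rad/s.  Crank-pin speed |V_A| = rω = 25.277 m/s, perpendicular to OA.
Rod angle: sinφ = −(r/L) sinθ ⇒ φ = -5.433°; ω_rod = −rω cosθ/√(L²−r²sin²θ) = -112.34 rad/s.
V_P = V_A + ω_rod × AP, with AP = 0.0968 m along the rod.
Components: V_Px = −rω sinθ − a·ω_rod·sinφ = -11.431 m/s;  V_Py = rω cosθ + a·ω_rod·cosφ = +12.212 m/s.
|V_P| = √(V_Px² + V_Py²) = 16.727 m/s.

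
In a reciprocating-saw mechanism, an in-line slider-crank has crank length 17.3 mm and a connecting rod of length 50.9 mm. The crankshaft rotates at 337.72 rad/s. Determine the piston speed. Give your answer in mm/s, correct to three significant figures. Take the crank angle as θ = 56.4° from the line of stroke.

ω = 337.7 rad/s
For an in-line slider-crank, x = r cosθ + √(L² − r² sin²θ), so v = −rω sinθ·[1 + r cosθ/√(L² − r² sin²θ)].
With r = 0.0173 m, L = 0.0509 m, θ = 56.4°: √(L² − r² sin²θ) = 0.048818 m.
v = −0.0173·337.7·0.83292·[1 + 0.0173·0.55339/0.048818] = -5.8207 m/s.
|v| = 5.8207 m/s = 5820.7 mm/s.

5820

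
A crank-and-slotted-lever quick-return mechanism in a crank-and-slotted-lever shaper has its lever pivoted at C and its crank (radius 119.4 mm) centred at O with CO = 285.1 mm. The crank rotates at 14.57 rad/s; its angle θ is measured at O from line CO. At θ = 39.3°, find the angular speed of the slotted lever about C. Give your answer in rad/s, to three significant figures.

3.99

ω = 14.57 rad/s
Crank pin A relative to C: A = (d + r cosθ, r sinθ); lever angle φ = atan2(r sinθ, d + r cosθ).
Differentiating tanφ: φ̇ = rω(d cosθ + r)/(d² + r² + 2dr cosθ).
d² + r² + 2dr cosθ = |CA|² = 0.148223 m²;  d cosθ + r = +0.34002 m.
|ω_lever| = |0.1194·14.57·+0.34002| / 0.148223 = 3.9908 rad/s.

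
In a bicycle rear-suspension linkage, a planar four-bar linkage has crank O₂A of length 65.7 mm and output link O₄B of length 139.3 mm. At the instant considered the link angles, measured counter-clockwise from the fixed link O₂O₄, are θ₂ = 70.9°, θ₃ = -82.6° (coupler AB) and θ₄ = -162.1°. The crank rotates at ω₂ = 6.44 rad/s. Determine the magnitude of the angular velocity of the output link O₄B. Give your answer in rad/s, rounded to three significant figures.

ω₂ = 6.44 rad/s
Differentiating the loop-closure r₂e^{iθ₂}+r₃e^{iθ₃}=r₁+r₄e^{iθ₄} gives r₂ω₂e^{iθ₂}+r₃ω₃e^{iθ₃}=r₄ω₄e^{iθ₄}.
Eliminating the other unknown: ω₄ = r₂ω₂ sin(θ₂−θ₃) / [r₄ sin(θ₄−θ₃)].
Numerator sine = +0.44620; denominator sine = -0.98325.
Result = 0.0657·6.44·(+0.44620) / (0.1393·(-0.98325)) = -1.3784 rad/s; magnitude 1.3784 rad/s.

1.38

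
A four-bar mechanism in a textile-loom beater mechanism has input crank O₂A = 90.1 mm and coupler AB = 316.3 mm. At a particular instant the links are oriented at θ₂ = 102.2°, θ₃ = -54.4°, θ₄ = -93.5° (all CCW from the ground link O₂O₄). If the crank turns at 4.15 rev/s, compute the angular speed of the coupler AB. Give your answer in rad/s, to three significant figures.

3.19

ω₂ = 26.08 rad/s (from 4.15 rev/s).
Differentiating the loop-closure r₂e^{iθ₂}+r₃e^{iθ₃}=r₁+r₄e^{iθ₄} gives r₂ω₂e^{iθ₂}+r₃ω₃e^{iθ₃}=r₄ω₄e^{iθ₄}.
Eliminating the other unknown: ω₃ = r₂ω₂ sin(θ₄−θ₂) / [r₃ sin(θ₃−θ₄)].
Numerator sine = +0.27060; denominator sine = +0.63068.
Result = 0.0901·26.08·(+0.27060) / (0.3163·(+0.63068)) = +3.187 rad/s; magnitude 3.187 rad/s.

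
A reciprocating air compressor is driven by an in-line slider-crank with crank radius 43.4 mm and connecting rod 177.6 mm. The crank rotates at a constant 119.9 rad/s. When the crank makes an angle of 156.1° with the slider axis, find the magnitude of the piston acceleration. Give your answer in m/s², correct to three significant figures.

466

ω = 119.9 rad/s
x(θ) = r cosθ + √(L² − r² sin²θ); with ω constant, a = ω²·d²x/dθ².
d²x/dθ² = −r cosθ − r²(cos2θ)/√u − r⁴ sin²2θ/(4u^{3/2}),  u = L² − r² sin²θ = 0.0312326 m².
Substituting r = 0.0434 m, L = 0.1776 m, θ = 156.1°: d²x/dθ² = +0.032431 m.
a = ω²·d²x/dθ² = (119.9)²·(+0.032431) = +466.23 m/s²;  |a| = 466.23 m/s².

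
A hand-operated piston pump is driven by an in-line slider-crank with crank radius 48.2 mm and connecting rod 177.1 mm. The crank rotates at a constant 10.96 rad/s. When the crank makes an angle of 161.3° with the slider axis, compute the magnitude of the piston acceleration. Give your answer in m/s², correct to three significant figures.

ω = 10.96 rad/s
x(θ) = r cosθ + √(L² − r² sin²θ); with ω constant, a = ω²·d²x/dθ².
d²x/dθ² = −r cosθ − r²(cos2θ)/√u − r⁴ sin²2θ/(4u^{3/2}),  u = L² − r² sin²θ = 0.0311256 m².
Substituting r = 0.0482 m, L = 0.1771 m, θ = 161.3°: d²x/dθ² = +0.035104 m.
a = ω²·d²x/dθ² = (10.96)²·(+0.035104) = +4.2167 m/s²;  |a| = 4.2167 m/s².

4.22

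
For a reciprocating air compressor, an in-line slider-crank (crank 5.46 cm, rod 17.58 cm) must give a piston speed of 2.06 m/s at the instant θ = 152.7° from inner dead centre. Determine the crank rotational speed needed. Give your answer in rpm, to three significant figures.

For an in-line slider-crank, |v_piston| = rω|sinθ|·[1 + r cosθ/√(L² − r² sin²θ)].
With r = 0.0546 m, L = 0.1758 m, θ = 152.7°: the bracketed kinematic factor |dx/dθ| = 0.01806 m.
ω = v/|dx/dθ| = 2.06/0.01806 = 114.07 rad/s.
N = 60ω/(2π) = 1089.2 rpm.

1090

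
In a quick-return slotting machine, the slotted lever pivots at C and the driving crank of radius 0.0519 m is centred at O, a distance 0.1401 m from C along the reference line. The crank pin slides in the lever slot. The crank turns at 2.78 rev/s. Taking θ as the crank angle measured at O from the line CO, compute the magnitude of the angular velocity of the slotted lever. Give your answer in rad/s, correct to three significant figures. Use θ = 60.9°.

3.70

ω = 17.47 rad/s (from 2.78 rev/s).
Crank pin A relative to C: A = (d + r cosθ, r sinθ); lever angle φ = atan2(r sinθ, d + r cosθ).
Differentiating tanφ: φ̇ = rω(d cosθ + r)/(d² + r² + 2dr cosθ).
d² + r² + 2dr cosθ = |CA|² = 0.0293941 m²;  d cosθ + r = +0.12004 m.
|ω_lever| = |0.0519·17.47·+0.12004| / 0.0293941 = 3.702 rad/s.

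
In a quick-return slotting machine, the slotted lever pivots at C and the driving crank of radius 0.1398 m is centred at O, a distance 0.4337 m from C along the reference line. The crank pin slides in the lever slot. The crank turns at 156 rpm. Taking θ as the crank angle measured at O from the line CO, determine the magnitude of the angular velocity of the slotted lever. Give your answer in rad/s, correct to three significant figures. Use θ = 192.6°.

7.25

ω = 16.34 rad/s (from 156 rpm).
Crank pin A relative to C: A = (d + r cosθ, r sinθ); lever angle φ = atan2(r sinθ, d + r cosθ).
Differentiating tanφ: φ̇ = rω(d cosθ + r)/(d² + r² + 2dr cosθ).
d² + r² + 2dr cosθ = |CA|² = 0.0892976 m²;  d cosθ + r = -0.28346 m.
|ω_lever| = |0.1398·16.34·-0.28346| / 0.0892976 = 7.2494 rad/s.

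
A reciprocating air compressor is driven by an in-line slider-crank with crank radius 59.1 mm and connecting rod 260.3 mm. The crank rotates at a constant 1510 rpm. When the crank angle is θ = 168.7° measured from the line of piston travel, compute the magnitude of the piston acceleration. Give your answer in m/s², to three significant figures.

ω = 2π·1510/60 = 158.1 rad/s
x(θ) = r cosθ + √(L² − r² sin²θ); with ω constant, a = ω²·d²x/dθ².
d²x/dθ² = −r cosθ − r²(cos2θ)/√u − r⁴ sin²2θ/(4u^{3/2}),  u = L² − r² sin²θ = 0.067622 m².
Substituting r = 0.0591 m, L = 0.2603 m, θ = 168.7°: d²x/dθ² = +0.045528 m.
a = ω²·d²x/dθ² = (158.1)²·(+0.045528) = +1138.4 m/s²;  |a| = 1138.4 m/s².

1140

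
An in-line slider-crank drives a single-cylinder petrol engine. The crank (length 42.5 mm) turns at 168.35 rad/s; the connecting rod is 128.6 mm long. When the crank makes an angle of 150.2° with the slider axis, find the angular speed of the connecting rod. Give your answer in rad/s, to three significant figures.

ω = 168.3 rad/s
The rod makes angle φ with the slider axis where L sinφ = r sinθ; differentiating, L cosφ·φ̇ = r ω cosθ.
L cosφ = √(L² − r² sin²θ) = 0.12685 m.
|ω_rod| = r ω |cosθ| / √(L² − r² sin²θ) = 0.0425·168.3·0.86777/0.12685 = 48.944 rad/s.

48.9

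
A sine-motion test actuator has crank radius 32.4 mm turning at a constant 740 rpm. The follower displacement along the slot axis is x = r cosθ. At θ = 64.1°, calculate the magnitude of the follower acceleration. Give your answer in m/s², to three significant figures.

ω = 77.49 rad/s (from 740 rpm).
x = r cosθ ⇒ ẍ = −rω² cosθ (ω constant).
|a| = rω²|cosθ| = 0.0324·(77.49)²·|cos 64.1°| = 84.987 m/s².

85.0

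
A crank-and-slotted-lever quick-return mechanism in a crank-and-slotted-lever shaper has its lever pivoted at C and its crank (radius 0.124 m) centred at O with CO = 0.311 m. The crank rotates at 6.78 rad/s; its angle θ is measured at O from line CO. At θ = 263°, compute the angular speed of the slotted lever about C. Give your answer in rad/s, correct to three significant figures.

0.705

ω = 6.78 rad/s
Crank pin A relative to C: A = (d + r cosθ, r sinθ); lever angle φ = atan2(r sinθ, d + r cosθ).
Differentiating tanφ: φ̇ = rω(d cosθ + r)/(d² + r² + 2dr cosθ).
d² + r² + 2dr cosθ = |CA|² = 0.102697 m²;  d cosθ + r = +0.086099 m.
|ω_lever| = |0.124·6.78·+0.086099| / 0.102697 = 0.70484 rad/s.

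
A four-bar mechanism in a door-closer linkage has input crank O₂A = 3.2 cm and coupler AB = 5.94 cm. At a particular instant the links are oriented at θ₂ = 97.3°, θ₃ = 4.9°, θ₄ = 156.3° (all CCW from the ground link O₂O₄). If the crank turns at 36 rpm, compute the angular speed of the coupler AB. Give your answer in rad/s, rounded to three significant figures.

3.64

ω₂ = 3.77 rad/s (from 36 rpm).
Differentiating the loop-closure r₂e^{iθ₂}+r₃e^{iθ₃}=r₁+r₄e^{iθ₄} gives r₂ω₂e^{iθ₂}+r₃ω₃e^{iθ₃}=r₄ω₄e^{iθ₄}.
Eliminating the other unknown: ω₃ = r₂ω₂ sin(θ₄−θ₂) / [r₃ sin(θ₃−θ₄)].
Numerator sine = +0.85717; denominator sine = -0.47869.
Result = 0.032·3.77·(+0.85717) / (0.0594·(-0.47869)) = -3.6367 rad/s; magnitude 3.6367 rad/s.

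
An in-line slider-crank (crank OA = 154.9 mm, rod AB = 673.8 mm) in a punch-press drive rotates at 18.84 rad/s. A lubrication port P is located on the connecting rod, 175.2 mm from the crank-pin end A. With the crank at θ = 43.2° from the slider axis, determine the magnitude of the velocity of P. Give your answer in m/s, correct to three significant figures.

ω = 18.84 rad/s.  Crank-pin speed |V_A| = rω = 2.9183 m/s, perpendicular to OA.
Rod angle: sinφ = −(r/L) sinθ ⇒ φ = -9.054°; ω_rod = −rω cosθ/√(L²−r²sin²θ) = -3.1971 rad/s.
V_P = V_A + ω_rod × AP, with AP = 0.1752 m along the rod.
Components: V_Px = −rω sinθ − a·ω_rod·sinφ = -2.0859 m/s;  V_Py = rω cosθ + a·ω_rod·cosφ = +1.5742 m/s.
|V_P| = √(V_Px² + V_Py²) = 2.6132 m/s.

2.61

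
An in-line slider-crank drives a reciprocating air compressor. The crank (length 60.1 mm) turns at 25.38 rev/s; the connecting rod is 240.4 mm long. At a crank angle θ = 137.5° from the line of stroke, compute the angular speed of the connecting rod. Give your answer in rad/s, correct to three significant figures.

ω = 159.5 rad/s (converted from 25.38 rev/s).
The rod makes angle φ with the slider axis where L sinφ = r sinθ; differentiating, L cosφ·φ̇ = r ω cosθ.
L cosφ = √(L² − r² sin²θ) = 0.23695 m.
|ω_rod| = r ω |cosθ| / √(L² − r² sin²θ) = 0.0601·159.5·0.73728/0.23695 = 29.821 rad/s.

29.8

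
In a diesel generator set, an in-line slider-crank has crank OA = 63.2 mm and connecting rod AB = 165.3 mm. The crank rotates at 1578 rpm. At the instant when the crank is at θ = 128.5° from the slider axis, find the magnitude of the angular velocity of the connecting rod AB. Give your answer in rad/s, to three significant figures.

41.2

ω = 165.2 rad/s (converted from 1578 rpm).
The rod makes angle φ with the slider axis where L sinφ = r sinθ; differentiating, L cosφ·φ̇ = r ω cosθ.
L cosφ = √(L² − r² sin²θ) = 0.15773 m.
|ω_rod| = r ω |cosθ| / √(L² − r² sin²θ) = 0.0632·165.2·0.62251/0.15773 = 41.219 rad/s.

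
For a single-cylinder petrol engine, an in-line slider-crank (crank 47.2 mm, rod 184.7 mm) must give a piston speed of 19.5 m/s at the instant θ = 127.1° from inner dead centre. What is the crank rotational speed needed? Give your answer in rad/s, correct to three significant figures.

For an in-line slider-crank, |v_piston| = rω|sinθ|·[1 + r cosθ/√(L² − r² sin²θ)].
With r = 0.0472 m, L = 0.1847 m, θ = 127.1°: the bracketed kinematic factor |dx/dθ| = 0.031718 m.
ω = v/|dx/dθ| = 19.5/0.031718 = 614.78 rad/s.

615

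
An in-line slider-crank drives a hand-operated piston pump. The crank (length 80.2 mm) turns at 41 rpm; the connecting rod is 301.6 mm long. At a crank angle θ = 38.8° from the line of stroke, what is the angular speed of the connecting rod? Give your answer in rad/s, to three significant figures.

ω = 4.294 rad/s (converted from 41 rpm).
The rod makes angle φ with the slider axis where L sinφ = r sinθ; differentiating, L cosφ·φ̇ = r ω cosθ.
L cosφ = √(L² − r² sin²θ) = 0.29738 m.
|ω_rod| = r ω |cosθ| / √(L² − r² sin²θ) = 0.0802·4.294·0.77934/0.29738 = 0.90239 rad/s.

0.902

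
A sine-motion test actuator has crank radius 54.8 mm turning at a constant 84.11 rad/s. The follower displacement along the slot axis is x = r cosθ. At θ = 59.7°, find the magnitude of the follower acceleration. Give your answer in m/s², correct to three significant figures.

196

ω = 84.11 rad/s
x = r cosθ ⇒ ẍ = −rω² cosθ (ω constant).
|a| = rω²|cosθ| = 0.0548·(84.11)²·|cos 59.7°| = 195.6 m/s².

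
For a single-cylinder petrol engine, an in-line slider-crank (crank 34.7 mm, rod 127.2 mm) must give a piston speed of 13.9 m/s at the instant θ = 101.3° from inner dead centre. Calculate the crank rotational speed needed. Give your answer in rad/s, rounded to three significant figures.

432

For an in-line slider-crank, |v_piston| = rω|sinθ|·[1 + r cosθ/√(L² − r² sin²θ)].
With r = 0.0347 m, L = 0.1272 m, θ = 101.3°: the bracketed kinematic factor |dx/dθ| = 0.03214 m.
ω = v/|dx/dθ| = 13.9/0.03214 = 432.49 rad/s.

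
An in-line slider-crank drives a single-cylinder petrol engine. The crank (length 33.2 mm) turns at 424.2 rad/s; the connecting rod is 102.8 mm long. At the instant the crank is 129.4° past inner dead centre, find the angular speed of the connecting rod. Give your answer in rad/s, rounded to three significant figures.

89.8

ω = 424.2 rad/s
The rod makes angle φ with the slider axis where L sinφ = r sinθ; differentiating, L cosφ·φ̇ = r ω cosθ.
L cosφ = √(L² − r² sin²θ) = 0.099547 m.
|ω_rod| = r ω |cosθ| / √(L² − r² sin²θ) = 0.0332·424.2·0.63473/0.099547 = 89.798 rad/s.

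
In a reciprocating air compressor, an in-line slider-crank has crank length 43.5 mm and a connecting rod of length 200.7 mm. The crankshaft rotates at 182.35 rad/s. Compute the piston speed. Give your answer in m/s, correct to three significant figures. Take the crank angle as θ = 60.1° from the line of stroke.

7.63

ω = 182.3 rad/s
For an in-line slider-crank, x = r cosθ + √(L² − r² sin²θ), so v = −rω sinθ·[1 + r cosθ/√(L² − r² sin²θ)].
With r = 0.0435 m, L = 0.2007 m, θ = 60.1°: √(L² − r² sin²θ) = 0.19713 m.
v = −0.0435·182.3·0.86690·[1 + 0.0435·0.49849/0.19713] = -7.6328 m/s.
|v| = 7.6328 m/s.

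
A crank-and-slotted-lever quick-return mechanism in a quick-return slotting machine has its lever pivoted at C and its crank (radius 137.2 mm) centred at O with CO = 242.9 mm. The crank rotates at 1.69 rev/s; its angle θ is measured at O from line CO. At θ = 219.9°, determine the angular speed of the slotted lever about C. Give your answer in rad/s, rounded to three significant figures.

2.68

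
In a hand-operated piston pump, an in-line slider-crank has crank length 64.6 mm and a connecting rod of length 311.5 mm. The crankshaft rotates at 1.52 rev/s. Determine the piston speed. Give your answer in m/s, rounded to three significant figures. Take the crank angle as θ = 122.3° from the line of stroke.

0.463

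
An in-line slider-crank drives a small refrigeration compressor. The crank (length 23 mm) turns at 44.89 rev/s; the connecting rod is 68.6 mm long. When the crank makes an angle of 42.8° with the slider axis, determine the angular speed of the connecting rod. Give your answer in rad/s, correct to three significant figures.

71.3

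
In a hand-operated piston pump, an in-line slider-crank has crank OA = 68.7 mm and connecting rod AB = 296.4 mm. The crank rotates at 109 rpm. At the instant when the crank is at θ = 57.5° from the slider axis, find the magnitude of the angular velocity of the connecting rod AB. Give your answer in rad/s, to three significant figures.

1.45

ω = 11.41 rad/s (converted from 109 rpm).
The rod makes angle φ with the slider axis where L sinφ = r sinθ; differentiating, L cosφ·φ̇ = r ω cosθ.
L cosφ = √(L² − r² sin²θ) = 0.29068 m.
|ω_rod| = r ω |cosθ| / √(L² − r² sin²θ) = 0.0687·11.41·0.53730/0.29068 = 1.4495 rad/s.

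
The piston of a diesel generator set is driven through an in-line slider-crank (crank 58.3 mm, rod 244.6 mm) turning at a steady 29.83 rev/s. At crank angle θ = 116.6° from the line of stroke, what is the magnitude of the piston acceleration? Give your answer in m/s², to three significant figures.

1210

ω = 2π·29.8 = 187.4 rad/s
x(θ) = r cosθ + √(L² − r² sin²θ); with ω constant, a = ω²·d²x/dθ².
d²x/dθ² = −r cosθ − r²(cos2θ)/√u − r⁴ sin²2θ/(4u^{3/2}),  u = L² − r² sin²θ = 0.0571117 m².
Substituting r = 0.0583 m, L = 0.2446 m, θ = 116.6°: d²x/dθ² = +0.034488 m.
a = ω²·d²x/dθ² = (187.4)²·(+0.034488) = +1211.5 m/s²;  |a| = 1211.5 m/s².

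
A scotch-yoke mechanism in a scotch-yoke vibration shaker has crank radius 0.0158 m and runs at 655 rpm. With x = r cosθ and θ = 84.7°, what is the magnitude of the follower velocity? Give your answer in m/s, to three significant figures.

ω = 68.59 rad/s (from 655 rpm).
x = r cosθ ⇒ ẋ = −rω sinθ.
|v| = rω|sinθ| = 0.0158·68.59·|sin 84.7°| = 1.0791 m/s.

1.08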